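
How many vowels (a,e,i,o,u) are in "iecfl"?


Input: iecfl
Checking each character:
  'i' at position 0: vowel (running total: 1)
  'e' at position 1: vowel (running total: 2)
  'c' at position 2: consonant
  'f' at position 3: consonant
  'l' at position 4: consonant
Total vowels: 2

2


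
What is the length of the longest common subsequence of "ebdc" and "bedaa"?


LCS of "ebdc" and "bedaa"
DP table:
           b    e    d    a    a
      0    0    0    0    0    0
  e   0    0    1    1    1    1
  b   0    1    1    1    1    1
  d   0    1    1    2    2    2
  c   0    1    1    2    2    2
LCS length = dp[4][5] = 2

2


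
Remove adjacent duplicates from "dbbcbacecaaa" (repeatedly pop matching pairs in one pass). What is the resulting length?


Input: dbbcbacecaaa
Stack-based adjacent duplicate removal:
  Read 'd': push. Stack: d
  Read 'b': push. Stack: db
  Read 'b': matches stack top 'b' => pop. Stack: d
  Read 'c': push. Stack: dc
  Read 'b': push. Stack: dcb
  Read 'a': push. Stack: dcba
  Read 'c': push. Stack: dcbac
  Read 'e': push. Stack: dcbace
  Read 'c': push. Stack: dcbacec
  Read 'a': push. Stack: dcbaceca
  Read 'a': matches stack top 'a' => pop. Stack: dcbacec
  Read 'a': push. Stack: dcbaceca
Final stack: "dcbaceca" (length 8)

8


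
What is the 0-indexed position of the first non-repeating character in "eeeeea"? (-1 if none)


Input: eeeeea
Character frequencies:
  'a': 1
  'e': 5
Scanning left to right for freq == 1:
  Position 0 ('e'): freq=5, skip
  Position 1 ('e'): freq=5, skip
  Position 2 ('e'): freq=5, skip
  Position 3 ('e'): freq=5, skip
  Position 4 ('e'): freq=5, skip
  Position 5 ('a'): unique! => answer = 5

5


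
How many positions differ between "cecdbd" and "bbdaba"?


Comparing "cecdbd" and "bbdaba" position by position:
  Position 0: 'c' vs 'b' => DIFFER
  Position 1: 'e' vs 'b' => DIFFER
  Position 2: 'c' vs 'd' => DIFFER
  Position 3: 'd' vs 'a' => DIFFER
  Position 4: 'b' vs 'b' => same
  Position 5: 'd' vs 'a' => DIFFER
Positions that differ: 5

5


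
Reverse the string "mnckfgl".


Input: mnckfgl
Reading characters right to left:
  Position 6: 'l'
  Position 5: 'g'
  Position 4: 'f'
  Position 3: 'k'
  Position 2: 'c'
  Position 1: 'n'
  Position 0: 'm'
Reversed: lgfkcnm

lgfkcnm


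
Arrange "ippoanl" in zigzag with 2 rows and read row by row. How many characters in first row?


Zigzag "ippoanl" into 2 rows:
Placing characters:
  'i' => row 0
  'p' => row 1
  'p' => row 0
  'o' => row 1
  'a' => row 0
  'n' => row 1
  'l' => row 0
Rows:
  Row 0: "ipal"
  Row 1: "pon"
First row length: 4

4


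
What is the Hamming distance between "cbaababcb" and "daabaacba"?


Comparing "cbaababcb" and "daabaacba" position by position:
  Position 0: 'c' vs 'd' => differ
  Position 1: 'b' vs 'a' => differ
  Position 2: 'a' vs 'a' => same
  Position 3: 'a' vs 'b' => differ
  Position 4: 'b' vs 'a' => differ
  Position 5: 'a' vs 'a' => same
  Position 6: 'b' vs 'c' => differ
  Position 7: 'c' vs 'b' => differ
  Position 8: 'b' vs 'a' => differ
Total differences (Hamming distance): 7

7


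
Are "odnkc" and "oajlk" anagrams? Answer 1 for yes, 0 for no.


Strings: "odnkc", "oajlk"
Sorted first:  cdkno
Sorted second: ajklo
Differ at position 0: 'c' vs 'a' => not anagrams

0


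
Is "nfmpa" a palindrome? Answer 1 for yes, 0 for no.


Input: nfmpa
Reversed: apmfn
  Compare pos 0 ('n') with pos 4 ('a'): MISMATCH
  Compare pos 1 ('f') with pos 3 ('p'): MISMATCH
Result: not a palindrome

0


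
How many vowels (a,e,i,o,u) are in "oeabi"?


Input: oeabi
Checking each character:
  'o' at position 0: vowel (running total: 1)
  'e' at position 1: vowel (running total: 2)
  'a' at position 2: vowel (running total: 3)
  'b' at position 3: consonant
  'i' at position 4: vowel (running total: 4)
Total vowels: 4

4


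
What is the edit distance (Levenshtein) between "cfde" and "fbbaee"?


Computing edit distance: "cfde" -> "fbbaee"
DP table:
           f    b    b    a    e    e
      0    1    2    3    4    5    6
  c   1    1    2    3    4    5    6
  f   2    1    2    3    4    5    6
  d   3    2    2    3    4    5    6
  e   4    3    3    3    4    4    5
Edit distance = dp[4][6] = 5

5


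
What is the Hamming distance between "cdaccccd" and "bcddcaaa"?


Comparing "cdaccccd" and "bcddcaaa" position by position:
  Position 0: 'c' vs 'b' => differ
  Position 1: 'd' vs 'c' => differ
  Position 2: 'a' vs 'd' => differ
  Position 3: 'c' vs 'd' => differ
  Position 4: 'c' vs 'c' => same
  Position 5: 'c' vs 'a' => differ
  Position 6: 'c' vs 'a' => differ
  Position 7: 'd' vs 'a' => differ
Total differences (Hamming distance): 7

7


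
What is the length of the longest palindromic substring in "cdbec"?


Input: "cdbec"
Checking substrings for palindromes:
  No multi-char palindromic substrings found
Longest palindromic substring: "c" with length 1

1


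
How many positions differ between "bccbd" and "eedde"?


Comparing "bccbd" and "eedde" position by position:
  Position 0: 'b' vs 'e' => DIFFER
  Position 1: 'c' vs 'e' => DIFFER
  Position 2: 'c' vs 'd' => DIFFER
  Position 3: 'b' vs 'd' => DIFFER
  Position 4: 'd' vs 'e' => DIFFER
Positions that differ: 5

5


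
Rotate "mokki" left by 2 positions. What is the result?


Input: "mokki", rotate left by 2
First 2 characters: "mo"
Remaining characters: "kki"
Concatenate remaining + first: "kki" + "mo" = "kkimo"

kkimo


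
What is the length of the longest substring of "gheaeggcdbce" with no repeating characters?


Input: "gheaeggcdbce"
Sliding window (track last position of each char):
  Position 0 ('g'): window [0,0] length 1 -- new best
  Position 1 ('h'): window [0,1] length 2 -- new best
  Position 2 ('e'): window [0,2] length 3 -- new best
  Position 3 ('a'): window [0,3] length 4 -- new best
  Position 4 ('e'): repeat (last at 2), move window start to 3
  Position 4 ('e'): window [3,4] length 2
  Position 5 ('g'): window [3,5] length 3
  Position 6 ('g'): repeat (last at 5), move window start to 6
  Position 6 ('g'): window [6,6] length 1
  Position 7 ('c'): window [6,7] length 2
  Position 8 ('d'): window [6,8] length 3
  Position 9 ('b'): window [6,9] length 4
  Position 10 ('c'): repeat (last at 7), move window start to 8
  Position 10 ('c'): window [8,10] length 3
  Position 11 ('e'): window [8,11] length 4
Longest substring with no repeats: "ghea" with length 4

4


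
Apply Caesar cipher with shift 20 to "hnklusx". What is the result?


Caesar cipher: shift "hnklusx" by 20
  'h' (pos 7) + 20 = pos 1 = 'b'
  'n' (pos 13) + 20 = pos 7 = 'h'
  'k' (pos 10) + 20 = pos 4 = 'e'
  'l' (pos 11) + 20 = pos 5 = 'f'
  'u' (pos 20) + 20 = pos 14 = 'o'
  's' (pos 18) + 20 = pos 12 = 'm'
  'x' (pos 23) + 20 = pos 17 = 'r'
Result: bhefomr

bhefomr


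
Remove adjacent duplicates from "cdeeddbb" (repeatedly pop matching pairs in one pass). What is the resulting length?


Input: cdeeddbb
Stack-based adjacent duplicate removal:
  Read 'c': push. Stack: c
  Read 'd': push. Stack: cd
  Read 'e': push. Stack: cde
  Read 'e': matches stack top 'e' => pop. Stack: cd
  Read 'd': matches stack top 'd' => pop. Stack: c
  Read 'd': push. Stack: cd
  Read 'b': push. Stack: cdb
  Read 'b': matches stack top 'b' => pop. Stack: cd
Final stack: "cd" (length 2)

2


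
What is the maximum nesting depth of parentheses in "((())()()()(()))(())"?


Input: "((())()()()(()))(())"
Tracking depth:
  Position 0 '(': depth becomes 1
  Position 1 '(': depth becomes 2
  Position 2 '(': depth becomes 3
  Position 3 ')': depth becomes 2
  Position 4 ')': depth becomes 1
  Position 5 '(': depth becomes 2
  Position 6 ')': depth becomes 1
  Position 7 '(': depth becomes 2
  Position 8 ')': depth becomes 1
  Position 9 '(': depth becomes 2
  Position 10 ')': depth becomes 1
  Position 11 '(': depth becomes 2
  Position 12 '(': depth becomes 3
  Position 13 ')': depth becomes 2
  Position 14 ')': depth becomes 1
  Position 15 ')': depth becomes 0
  Position 16 '(': depth becomes 1
  Position 17 '(': depth becomes 2
  Position 18 ')': depth becomes 1
  Position 19 ')': depth becomes 0
Maximum depth reached: 3

3


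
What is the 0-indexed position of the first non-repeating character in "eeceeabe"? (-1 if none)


Input: eeceeabe
Character frequencies:
  'a': 1
  'b': 1
  'c': 1
  'e': 5
Scanning left to right for freq == 1:
  Position 0 ('e'): freq=5, skip
  Position 1 ('e'): freq=5, skip
  Position 2 ('c'): unique! => answer = 2

2


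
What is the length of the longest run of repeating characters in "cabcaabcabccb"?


Input: "cabcaabcabccb"
Scanning for longest run:
  Position 1 ('a'): new char, reset run to 1
  Position 2 ('b'): new char, reset run to 1
  Position 3 ('c'): new char, reset run to 1
  Position 4 ('a'): new char, reset run to 1
  Position 5 ('a'): continues run of 'a', length=2
  Position 6 ('b'): new char, reset run to 1
  Position 7 ('c'): new char, reset run to 1
  Position 8 ('a'): new char, reset run to 1
  Position 9 ('b'): new char, reset run to 1
  Position 10 ('c'): new char, reset run to 1
  Position 11 ('c'): continues run of 'c', length=2
  Position 12 ('b'): new char, reset run to 1
Longest run: 'a' with length 2

2


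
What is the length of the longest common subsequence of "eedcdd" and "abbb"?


LCS of "eedcdd" and "abbb"
DP table:
           a    b    b    b
      0    0    0    0    0
  e   0    0    0    0    0
  e   0    0    0    0    0
  d   0    0    0    0    0
  c   0    0    0    0    0
  d   0    0    0    0    0
  d   0    0    0    0    0
LCS length = dp[6][4] = 0

0


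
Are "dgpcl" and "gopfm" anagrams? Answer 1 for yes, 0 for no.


Strings: "dgpcl", "gopfm"
Sorted first:  cdglp
Sorted second: fgmop
Differ at position 0: 'c' vs 'f' => not anagrams

0


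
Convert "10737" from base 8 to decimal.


Input: "10737" in base 8
Positional expansion:
  Digit '1' (value 1) x 8^4 = 4096
  Digit '0' (value 0) x 8^3 = 0
  Digit '7' (value 7) x 8^2 = 448
  Digit '3' (value 3) x 8^1 = 24
  Digit '7' (value 7) x 8^0 = 7
Sum = 4575

4575


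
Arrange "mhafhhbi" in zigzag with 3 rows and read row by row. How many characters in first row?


Zigzag "mhafhhbi" into 3 rows:
Placing characters:
  'm' => row 0
  'h' => row 1
  'a' => row 2
  'f' => row 1
  'h' => row 0
  'h' => row 1
  'b' => row 2
  'i' => row 1
Rows:
  Row 0: "mh"
  Row 1: "hfhi"
  Row 2: "ab"
First row length: 2

2


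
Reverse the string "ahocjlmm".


Input: ahocjlmm
Reading characters right to left:
  Position 7: 'm'
  Position 6: 'm'
  Position 5: 'l'
  Position 4: 'j'
  Position 3: 'c'
  Position 2: 'o'
  Position 1: 'h'
  Position 0: 'a'
Reversed: mmljcoha

mmljcoha


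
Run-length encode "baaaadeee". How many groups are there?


Input: baaaadeee
Scanning for consecutive runs:
  Group 1: 'b' x 1 (positions 0-0)
  Group 2: 'a' x 4 (positions 1-4)
  Group 3: 'd' x 1 (positions 5-5)
  Group 4: 'e' x 3 (positions 6-8)
Total groups: 4

4


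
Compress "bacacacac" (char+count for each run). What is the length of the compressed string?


Input: bacacacac
Runs:
  'b' x 1 => "b1"
  'a' x 1 => "a1"
  'c' x 1 => "c1"
  'a' x 1 => "a1"
  'c' x 1 => "c1"
  'a' x 1 => "a1"
  'c' x 1 => "c1"
  'a' x 1 => "a1"
  'c' x 1 => "c1"
Compressed: "b1a1c1a1c1a1c1a1c1"
Compressed length: 18

18


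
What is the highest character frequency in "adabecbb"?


Input: adabecbb
Character counts:
  'a': 2
  'b': 3
  'c': 1
  'd': 1
  'e': 1
Maximum frequency: 3

3


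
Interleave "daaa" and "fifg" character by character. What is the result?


Interleaving "daaa" and "fifg":
  Position 0: 'd' from first, 'f' from second => "df"
  Position 1: 'a' from first, 'i' from second => "ai"
  Position 2: 'a' from first, 'f' from second => "af"
  Position 3: 'a' from first, 'g' from second => "ag"
Result: dfaiafag

dfaiafag


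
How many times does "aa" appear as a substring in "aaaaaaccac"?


Searching for "aa" in "aaaaaaccac"
Scanning each position:
  Position 0: "aa" => MATCH
  Position 1: "aa" => MATCH
  Position 2: "aa" => MATCH
  Position 3: "aa" => MATCH
  Position 4: "aa" => MATCH
  Position 5: "ac" => no
  Position 6: "cc" => no
  Position 7: "ca" => no
  Position 8: "ac" => no
Total occurrences: 5

5


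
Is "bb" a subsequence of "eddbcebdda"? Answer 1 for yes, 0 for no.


Check if "bb" is a subsequence of "eddbcebdda"
Greedy scan:
  Position 0 ('e'): no match needed
  Position 1 ('d'): no match needed
  Position 2 ('d'): no match needed
  Position 3 ('b'): matches sub[0] = 'b'
  Position 4 ('c'): no match needed
  Position 5 ('e'): no match needed
  Position 6 ('b'): matches sub[1] = 'b'
  Position 7 ('d'): no match needed
  Position 8 ('d'): no match needed
  Position 9 ('a'): no match needed
All 2 characters matched => is a subsequence

1


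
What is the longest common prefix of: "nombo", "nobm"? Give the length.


Words: nombo, nobm
  Position 0: all 'n' => match
  Position 1: all 'o' => match
  Position 2: ('m', 'b') => mismatch, stop
LCP = "no" (length 2)

2


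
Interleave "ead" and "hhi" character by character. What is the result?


Interleaving "ead" and "hhi":
  Position 0: 'e' from first, 'h' from second => "eh"
  Position 1: 'a' from first, 'h' from second => "ah"
  Position 2: 'd' from first, 'i' from second => "di"
Result: ehahdi

ehahdi


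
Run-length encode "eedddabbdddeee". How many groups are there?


Input: eedddabbdddeee
Scanning for consecutive runs:
  Group 1: 'e' x 2 (positions 0-1)
  Group 2: 'd' x 3 (positions 2-4)
  Group 3: 'a' x 1 (positions 5-5)
  Group 4: 'b' x 2 (positions 6-7)
  Group 5: 'd' x 3 (positions 8-10)
  Group 6: 'e' x 3 (positions 11-13)
Total groups: 6

6


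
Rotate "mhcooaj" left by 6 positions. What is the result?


Input: "mhcooaj", rotate left by 6
First 6 characters: "mhcooa"
Remaining characters: "j"
Concatenate remaining + first: "j" + "mhcooa" = "jmhcooa"

jmhcooa


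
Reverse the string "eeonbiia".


Input: eeonbiia
Reading characters right to left:
  Position 7: 'a'
  Position 6: 'i'
  Position 5: 'i'
  Position 4: 'b'
  Position 3: 'n'
  Position 2: 'o'
  Position 1: 'e'
  Position 0: 'e'
Reversed: aiibnoee

aiibnoee


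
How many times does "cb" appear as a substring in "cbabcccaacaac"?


Searching for "cb" in "cbabcccaacaac"
Scanning each position:
  Position 0: "cb" => MATCH
  Position 1: "ba" => no
  Position 2: "ab" => no
  Position 3: "bc" => no
  Position 4: "cc" => no
  Position 5: "cc" => no
  Position 6: "ca" => no
  Position 7: "aa" => no
  Position 8: "ac" => no
  Position 9: "ca" => no
  Position 10: "aa" => no
  Position 11: "ac" => no
Total occurrences: 1

1


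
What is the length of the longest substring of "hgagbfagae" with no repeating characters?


Input: "hgagbfagae"
Sliding window (track last position of each char):
  Position 0 ('h'): window [0,0] length 1 -- new best
  Position 1 ('g'): window [0,1] length 2 -- new best
  Position 2 ('a'): window [0,2] length 3 -- new best
  Position 3 ('g'): repeat (last at 1), move window start to 2
  Position 3 ('g'): window [2,3] length 2
  Position 4 ('b'): window [2,4] length 3
  Position 5 ('f'): window [2,5] length 4 -- new best
  Position 6 ('a'): repeat (last at 2), move window start to 3
  Position 6 ('a'): window [3,6] length 4
  Position 7 ('g'): repeat (last at 3), move window start to 4
  Position 7 ('g'): window [4,7] length 4
  Position 8 ('a'): repeat (last at 6), move window start to 7
  Position 8 ('a'): window [7,8] length 2
  Position 9 ('e'): window [7,9] length 3
Longest substring with no repeats: "agbf" with length 4

4


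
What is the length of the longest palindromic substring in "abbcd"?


Input: "abbcd"
Checking substrings for palindromes:
  [1:3] "bb" (len 2) => palindrome
Longest palindromic substring: "bb" with length 2

2


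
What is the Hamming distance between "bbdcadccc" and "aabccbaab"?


Comparing "bbdcadccc" and "aabccbaab" position by position:
  Position 0: 'b' vs 'a' => differ
  Position 1: 'b' vs 'a' => differ
  Position 2: 'd' vs 'b' => differ
  Position 3: 'c' vs 'c' => same
  Position 4: 'a' vs 'c' => differ
  Position 5: 'd' vs 'b' => differ
  Position 6: 'c' vs 'a' => differ
  Position 7: 'c' vs 'a' => differ
  Position 8: 'c' vs 'b' => differ
Total differences (Hamming distance): 8

8


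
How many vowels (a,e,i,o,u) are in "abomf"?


Input: abomf
Checking each character:
  'a' at position 0: vowel (running total: 1)
  'b' at position 1: consonant
  'o' at position 2: vowel (running total: 2)
  'm' at position 3: consonant
  'f' at position 4: consonant
Total vowels: 2

2


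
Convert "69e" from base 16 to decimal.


Input: "69e" in base 16
Positional expansion:
  Digit '6' (value 6) x 16^2 = 1536
  Digit '9' (value 9) x 16^1 = 144
  Digit 'e' (value 14) x 16^0 = 14
Sum = 1694

1694


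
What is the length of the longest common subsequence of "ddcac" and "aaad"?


LCS of "ddcac" and "aaad"
DP table:
           a    a    a    d
      0    0    0    0    0
  d   0    0    0    0    1
  d   0    0    0    0    1
  c   0    0    0    0    1
  a   0    1    1    1    1
  c   0    1    1    1    1
LCS length = dp[5][4] = 1

1


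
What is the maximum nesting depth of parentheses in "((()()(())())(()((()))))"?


Input: "((()()(())())(()((()))))"
Tracking depth:
  Position 0 '(': depth becomes 1
  Position 1 '(': depth becomes 2
  Position 2 '(': depth becomes 3
  Position 3 ')': depth becomes 2
  Position 4 '(': depth becomes 3
  Position 5 ')': depth becomes 2
  Position 6 '(': depth becomes 3
  Position 7 '(': depth becomes 4
  Position 8 ')': depth becomes 3
  Position 9 ')': depth becomes 2
  Position 10 '(': depth becomes 3
  Position 11 ')': depth becomes 2
  Position 12 ')': depth becomes 1
  Position 13 '(': depth becomes 2
  Position 14 '(': depth becomes 3
  Position 15 ')': depth becomes 2
  Position 16 '(': depth becomes 3
  Position 17 '(': depth becomes 4
  Position 18 '(': depth becomes 5
  Position 19 ')': depth becomes 4
  Position 20 ')': depth becomes 3
  Position 21 ')': depth becomes 2
  Position 22 ')': depth becomes 1
  Position 23 ')': depth becomes 0
Maximum depth reached: 5

5


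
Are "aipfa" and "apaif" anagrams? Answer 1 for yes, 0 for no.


Strings: "aipfa", "apaif"
Sorted first:  aafip
Sorted second: aafip
Sorted forms match => anagrams

1


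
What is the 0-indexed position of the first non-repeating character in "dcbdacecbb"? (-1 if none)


Input: dcbdacecbb
Character frequencies:
  'a': 1
  'b': 3
  'c': 3
  'd': 2
  'e': 1
Scanning left to right for freq == 1:
  Position 0 ('d'): freq=2, skip
  Position 1 ('c'): freq=3, skip
  Position 2 ('b'): freq=3, skip
  Position 3 ('d'): freq=2, skip
  Position 4 ('a'): unique! => answer = 4

4


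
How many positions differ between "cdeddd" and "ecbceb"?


Comparing "cdeddd" and "ecbceb" position by position:
  Position 0: 'c' vs 'e' => DIFFER
  Position 1: 'd' vs 'c' => DIFFER
  Position 2: 'e' vs 'b' => DIFFER
  Position 3: 'd' vs 'c' => DIFFER
  Position 4: 'd' vs 'e' => DIFFER
  Position 5: 'd' vs 'b' => DIFFER
Positions that differ: 6

6


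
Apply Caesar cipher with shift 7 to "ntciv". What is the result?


Caesar cipher: shift "ntciv" by 7
  'n' (pos 13) + 7 = pos 20 = 'u'
  't' (pos 19) + 7 = pos 0 = 'a'
  'c' (pos 2) + 7 = pos 9 = 'j'
  'i' (pos 8) + 7 = pos 15 = 'p'
  'v' (pos 21) + 7 = pos 2 = 'c'
Result: uajpc

uajpc


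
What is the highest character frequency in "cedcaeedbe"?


Input: cedcaeedbe
Character counts:
  'a': 1
  'b': 1
  'c': 2
  'd': 2
  'e': 4
Maximum frequency: 4

4


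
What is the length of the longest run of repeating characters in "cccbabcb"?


Input: "cccbabcb"
Scanning for longest run:
  Position 1 ('c'): continues run of 'c', length=2
  Position 2 ('c'): continues run of 'c', length=3
  Position 3 ('b'): new char, reset run to 1
  Position 4 ('a'): new char, reset run to 1
  Position 5 ('b'): new char, reset run to 1
  Position 6 ('c'): new char, reset run to 1
  Position 7 ('b'): new char, reset run to 1
Longest run: 'c' with length 3

3


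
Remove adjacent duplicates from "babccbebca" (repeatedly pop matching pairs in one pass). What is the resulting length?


Input: babccbebca
Stack-based adjacent duplicate removal:
  Read 'b': push. Stack: b
  Read 'a': push. Stack: ba
  Read 'b': push. Stack: bab
  Read 'c': push. Stack: babc
  Read 'c': matches stack top 'c' => pop. Stack: bab
  Read 'b': matches stack top 'b' => pop. Stack: ba
  Read 'e': push. Stack: bae
  Read 'b': push. Stack: baeb
  Read 'c': push. Stack: baebc
  Read 'a': push. Stack: baebca
Final stack: "baebca" (length 6)

6


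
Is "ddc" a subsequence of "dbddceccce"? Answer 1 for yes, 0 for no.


Check if "ddc" is a subsequence of "dbddceccce"
Greedy scan:
  Position 0 ('d'): matches sub[0] = 'd'
  Position 1 ('b'): no match needed
  Position 2 ('d'): matches sub[1] = 'd'
  Position 3 ('d'): no match needed
  Position 4 ('c'): matches sub[2] = 'c'
  Position 5 ('e'): no match needed
  Position 6 ('c'): no match needed
  Position 7 ('c'): no match needed
  Position 8 ('c'): no match needed
  Position 9 ('e'): no match needed
All 3 characters matched => is a subsequence

1


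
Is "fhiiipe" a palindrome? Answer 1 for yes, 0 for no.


Input: fhiiipe
Reversed: epiiihf
  Compare pos 0 ('f') with pos 6 ('e'): MISMATCH
  Compare pos 1 ('h') with pos 5 ('p'): MISMATCH
  Compare pos 2 ('i') with pos 4 ('i'): match
Result: not a palindrome

0


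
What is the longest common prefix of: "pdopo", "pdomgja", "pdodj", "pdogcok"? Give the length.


Words: pdopo, pdomgja, pdodj, pdogcok
  Position 0: all 'p' => match
  Position 1: all 'd' => match
  Position 2: all 'o' => match
  Position 3: ('p', 'm', 'd', 'g') => mismatch, stop
LCP = "pdo" (length 3)

3


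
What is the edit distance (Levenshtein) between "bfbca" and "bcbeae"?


Computing edit distance: "bfbca" -> "bcbeae"
DP table:
           b    c    b    e    a    e
      0    1    2    3    4    5    6
  b   1    0    1    2    3    4    5
  f   2    1    1    2    3    4    5
  b   3    2    2    1    2    3    4
  c   4    3    2    2    2    3    4
  a   5    4    3    3    3    2    3
Edit distance = dp[5][6] = 3

3


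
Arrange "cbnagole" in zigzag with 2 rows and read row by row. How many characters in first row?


Zigzag "cbnagole" into 2 rows:
Placing characters:
  'c' => row 0
  'b' => row 1
  'n' => row 0
  'a' => row 1
  'g' => row 0
  'o' => row 1
  'l' => row 0
  'e' => row 1
Rows:
  Row 0: "cngl"
  Row 1: "baoe"
First row length: 4

4


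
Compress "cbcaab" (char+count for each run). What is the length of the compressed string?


Input: cbcaab
Runs:
  'c' x 1 => "c1"
  'b' x 1 => "b1"
  'c' x 1 => "c1"
  'a' x 2 => "a2"
  'b' x 1 => "b1"
Compressed: "c1b1c1a2b1"
Compressed length: 10

10


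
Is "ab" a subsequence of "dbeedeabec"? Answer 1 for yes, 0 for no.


Check if "ab" is a subsequence of "dbeedeabec"
Greedy scan:
  Position 0 ('d'): no match needed
  Position 1 ('b'): no match needed
  Position 2 ('e'): no match needed
  Position 3 ('e'): no match needed
  Position 4 ('d'): no match needed
  Position 5 ('e'): no match needed
  Position 6 ('a'): matches sub[0] = 'a'
  Position 7 ('b'): matches sub[1] = 'b'
  Position 8 ('e'): no match needed
  Position 9 ('c'): no match needed
All 2 characters matched => is a subsequence

1


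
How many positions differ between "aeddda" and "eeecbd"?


Comparing "aeddda" and "eeecbd" position by position:
  Position 0: 'a' vs 'e' => DIFFER
  Position 1: 'e' vs 'e' => same
  Position 2: 'd' vs 'e' => DIFFER
  Position 3: 'd' vs 'c' => DIFFER
  Position 4: 'd' vs 'b' => DIFFER
  Position 5: 'a' vs 'd' => DIFFER
Positions that differ: 5

5


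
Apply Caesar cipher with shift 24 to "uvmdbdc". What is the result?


Caesar cipher: shift "uvmdbdc" by 24
  'u' (pos 20) + 24 = pos 18 = 's'
  'v' (pos 21) + 24 = pos 19 = 't'
  'm' (pos 12) + 24 = pos 10 = 'k'
  'd' (pos 3) + 24 = pos 1 = 'b'
  'b' (pos 1) + 24 = pos 25 = 'z'
  'd' (pos 3) + 24 = pos 1 = 'b'
  'c' (pos 2) + 24 = pos 0 = 'a'
Result: stkbzba

stkbzba


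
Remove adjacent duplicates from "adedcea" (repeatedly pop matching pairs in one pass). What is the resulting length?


Input: adedcea
Stack-based adjacent duplicate removal:
  Read 'a': push. Stack: a
  Read 'd': push. Stack: ad
  Read 'e': push. Stack: ade
  Read 'd': push. Stack: aded
  Read 'c': push. Stack: adedc
  Read 'e': push. Stack: adedce
  Read 'a': push. Stack: adedcea
Final stack: "adedcea" (length 7)

7


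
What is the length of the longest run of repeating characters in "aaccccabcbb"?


Input: "aaccccabcbb"
Scanning for longest run:
  Position 1 ('a'): continues run of 'a', length=2
  Position 2 ('c'): new char, reset run to 1
  Position 3 ('c'): continues run of 'c', length=2
  Position 4 ('c'): continues run of 'c', length=3
  Position 5 ('c'): continues run of 'c', length=4
  Position 6 ('a'): new char, reset run to 1
  Position 7 ('b'): new char, reset run to 1
  Position 8 ('c'): new char, reset run to 1
  Position 9 ('b'): new char, reset run to 1
  Position 10 ('b'): continues run of 'b', length=2
Longest run: 'c' with length 4

4


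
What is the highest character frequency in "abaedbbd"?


Input: abaedbbd
Character counts:
  'a': 2
  'b': 3
  'd': 2
  'e': 1
Maximum frequency: 3

3


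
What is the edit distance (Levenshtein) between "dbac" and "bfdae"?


Computing edit distance: "dbac" -> "bfdae"
DP table:
           b    f    d    a    e
      0    1    2    3    4    5
  d   1    1    2    2    3    4
  b   2    1    2    3    3    4
  a   3    2    2    3    3    4
  c   4    3    3    3    4    4
Edit distance = dp[4][5] = 4

4


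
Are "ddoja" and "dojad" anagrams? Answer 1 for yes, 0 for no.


Strings: "ddoja", "dojad"
Sorted first:  addjo
Sorted second: addjo
Sorted forms match => anagrams

1


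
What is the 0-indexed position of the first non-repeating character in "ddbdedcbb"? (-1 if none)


Input: ddbdedcbb
Character frequencies:
  'b': 3
  'c': 1
  'd': 4
  'e': 1
Scanning left to right for freq == 1:
  Position 0 ('d'): freq=4, skip
  Position 1 ('d'): freq=4, skip
  Position 2 ('b'): freq=3, skip
  Position 3 ('d'): freq=4, skip
  Position 4 ('e'): unique! => answer = 4

4


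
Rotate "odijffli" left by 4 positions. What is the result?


Input: "odijffli", rotate left by 4
First 4 characters: "odij"
Remaining characters: "ffli"
Concatenate remaining + first: "ffli" + "odij" = "ffliodij"

ffliodij


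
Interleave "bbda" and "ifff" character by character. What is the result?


Interleaving "bbda" and "ifff":
  Position 0: 'b' from first, 'i' from second => "bi"
  Position 1: 'b' from first, 'f' from second => "bf"
  Position 2: 'd' from first, 'f' from second => "df"
  Position 3: 'a' from first, 'f' from second => "af"
Result: bibfdfaf

bibfdfaf


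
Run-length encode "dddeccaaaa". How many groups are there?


Input: dddeccaaaa
Scanning for consecutive runs:
  Group 1: 'd' x 3 (positions 0-2)
  Group 2: 'e' x 1 (positions 3-3)
  Group 3: 'c' x 2 (positions 4-5)
  Group 4: 'a' x 4 (positions 6-9)
Total groups: 4

4


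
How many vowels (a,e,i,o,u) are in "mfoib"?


Input: mfoib
Checking each character:
  'm' at position 0: consonant
  'f' at position 1: consonant
  'o' at position 2: vowel (running total: 1)
  'i' at position 3: vowel (running total: 2)
  'b' at position 4: consonant
Total vowels: 2

2


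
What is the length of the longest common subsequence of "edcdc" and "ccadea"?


LCS of "edcdc" and "ccadea"
DP table:
           c    c    a    d    e    a
      0    0    0    0    0    0    0
  e   0    0    0    0    0    1    1
  d   0    0    0    0    1    1    1
  c   0    1    1    1    1    1    1
  d   0    1    1    1    2    2    2
  c   0    1    2    2    2    2    2
LCS length = dp[5][6] = 2

2


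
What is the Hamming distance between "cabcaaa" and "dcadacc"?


Comparing "cabcaaa" and "dcadacc" position by position:
  Position 0: 'c' vs 'd' => differ
  Position 1: 'a' vs 'c' => differ
  Position 2: 'b' vs 'a' => differ
  Position 3: 'c' vs 'd' => differ
  Position 4: 'a' vs 'a' => same
  Position 5: 'a' vs 'c' => differ
  Position 6: 'a' vs 'c' => differ
Total differences (Hamming distance): 6

6


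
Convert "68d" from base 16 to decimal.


Input: "68d" in base 16
Positional expansion:
  Digit '6' (value 6) x 16^2 = 1536
  Digit '8' (value 8) x 16^1 = 128
  Digit 'd' (value 13) x 16^0 = 13
Sum = 1677

1677


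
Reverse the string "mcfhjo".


Input: mcfhjo
Reading characters right to left:
  Position 5: 'o'
  Position 4: 'j'
  Position 3: 'h'
  Position 2: 'f'
  Position 1: 'c'
  Position 0: 'm'
Reversed: ojhfcm

ojhfcm


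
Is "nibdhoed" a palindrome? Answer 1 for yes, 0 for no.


Input: nibdhoed
Reversed: deohdbin
  Compare pos 0 ('n') with pos 7 ('d'): MISMATCH
  Compare pos 1 ('i') with pos 6 ('e'): MISMATCH
  Compare pos 2 ('b') with pos 5 ('o'): MISMATCH
  Compare pos 3 ('d') with pos 4 ('h'): MISMATCH
Result: not a palindrome

0


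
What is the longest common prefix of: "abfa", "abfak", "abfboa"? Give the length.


Words: abfa, abfak, abfboa
  Position 0: all 'a' => match
  Position 1: all 'b' => match
  Position 2: all 'f' => match
  Position 3: ('a', 'a', 'b') => mismatch, stop
LCP = "abf" (length 3)

3


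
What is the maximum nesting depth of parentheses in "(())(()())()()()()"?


Input: "(())(()())()()()()"
Tracking depth:
  Position 0 '(': depth becomes 1
  Position 1 '(': depth becomes 2
  Position 2 ')': depth becomes 1
  Position 3 ')': depth becomes 0
  Position 4 '(': depth becomes 1
  Position 5 '(': depth becomes 2
  Position 6 ')': depth becomes 1
  Position 7 '(': depth becomes 2
  Position 8 ')': depth becomes 1
  Position 9 ')': depth becomes 0
  Position 10 '(': depth becomes 1
  Position 11 ')': depth becomes 0
  Position 12 '(': depth becomes 1
  Position 13 ')': depth becomes 0
  Position 14 '(': depth becomes 1
  Position 15 ')': depth becomes 0
  Position 16 '(': depth becomes 1
  Position 17 ')': depth becomes 0
Maximum depth reached: 2

2


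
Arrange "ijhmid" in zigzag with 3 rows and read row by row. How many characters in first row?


Zigzag "ijhmid" into 3 rows:
Placing characters:
  'i' => row 0
  'j' => row 1
  'h' => row 2
  'm' => row 1
  'i' => row 0
  'd' => row 1
Rows:
  Row 0: "ii"
  Row 1: "jmd"
  Row 2: "h"
First row length: 2

2


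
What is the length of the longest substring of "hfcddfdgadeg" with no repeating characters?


Input: "hfcddfdgadeg"
Sliding window (track last position of each char):
  Position 0 ('h'): window [0,0] length 1 -- new best
  Position 1 ('f'): window [0,1] length 2 -- new best
  Position 2 ('c'): window [0,2] length 3 -- new best
  Position 3 ('d'): window [0,3] length 4 -- new best
  Position 4 ('d'): repeat (last at 3), move window start to 4
  Position 4 ('d'): window [4,4] length 1
  Position 5 ('f'): window [4,5] length 2
  Position 6 ('d'): repeat (last at 4), move window start to 5
  Position 6 ('d'): window [5,6] length 2
  Position 7 ('g'): window [5,7] length 3
  Position 8 ('a'): window [5,8] length 4
  Position 9 ('d'): repeat (last at 6), move window start to 7
  Position 9 ('d'): window [7,9] length 3
  Position 10 ('e'): window [7,10] length 4
  Position 11 ('g'): repeat (last at 7), move window start to 8
  Position 11 ('g'): window [8,11] length 4
Longest substring with no repeats: "hfcd" with length 4

4


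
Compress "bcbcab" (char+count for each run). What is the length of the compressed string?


Input: bcbcab
Runs:
  'b' x 1 => "b1"
  'c' x 1 => "c1"
  'b' x 1 => "b1"
  'c' x 1 => "c1"
  'a' x 1 => "a1"
  'b' x 1 => "b1"
Compressed: "b1c1b1c1a1b1"
Compressed length: 12

12


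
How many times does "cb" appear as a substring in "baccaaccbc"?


Searching for "cb" in "baccaaccbc"
Scanning each position:
  Position 0: "ba" => no
  Position 1: "ac" => no
  Position 2: "cc" => no
  Position 3: "ca" => no
  Position 4: "aa" => no
  Position 5: "ac" => no
  Position 6: "cc" => no
  Position 7: "cb" => MATCH
  Position 8: "bc" => no
Total occurrences: 1

1


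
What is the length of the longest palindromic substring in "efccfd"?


Input: "efccfd"
Checking substrings for palindromes:
  [1:5] "fccf" (len 4) => palindrome
  [2:4] "cc" (len 2) => palindrome
Longest palindromic substring: "fccf" with length 4

4


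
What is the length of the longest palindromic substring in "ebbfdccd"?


Input: "ebbfdccd"
Checking substrings for palindromes:
  [4:8] "dccd" (len 4) => palindrome
  [1:3] "bb" (len 2) => palindrome
  [5:7] "cc" (len 2) => palindrome
Longest palindromic substring: "dccd" with length 4

4


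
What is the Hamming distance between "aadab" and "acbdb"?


Comparing "aadab" and "acbdb" position by position:
  Position 0: 'a' vs 'a' => same
  Position 1: 'a' vs 'c' => differ
  Position 2: 'd' vs 'b' => differ
  Position 3: 'a' vs 'd' => differ
  Position 4: 'b' vs 'b' => same
Total differences (Hamming distance): 3

3


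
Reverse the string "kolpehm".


Input: kolpehm
Reading characters right to left:
  Position 6: 'm'
  Position 5: 'h'
  Position 4: 'e'
  Position 3: 'p'
  Position 2: 'l'
  Position 1: 'o'
  Position 0: 'k'
Reversed: mheplok

mheplok


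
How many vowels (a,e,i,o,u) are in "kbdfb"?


Input: kbdfb
Checking each character:
  'k' at position 0: consonant
  'b' at position 1: consonant
  'd' at position 2: consonant
  'f' at position 3: consonant
  'b' at position 4: consonant
Total vowels: 0

0


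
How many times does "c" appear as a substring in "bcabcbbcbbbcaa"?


Searching for "c" in "bcabcbbcbbbcaa"
Scanning each position:
  Position 0: "b" => no
  Position 1: "c" => MATCH
  Position 2: "a" => no
  Position 3: "b" => no
  Position 4: "c" => MATCH
  Position 5: "b" => no
  Position 6: "b" => no
  Position 7: "c" => MATCH
  Position 8: "b" => no
  Position 9: "b" => no
  Position 10: "b" => no
  Position 11: "c" => MATCH
  Position 12: "a" => no
  Position 13: "a" => no
Total occurrences: 4

4


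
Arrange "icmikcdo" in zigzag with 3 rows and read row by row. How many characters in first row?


Zigzag "icmikcdo" into 3 rows:
Placing characters:
  'i' => row 0
  'c' => row 1
  'm' => row 2
  'i' => row 1
  'k' => row 0
  'c' => row 1
  'd' => row 2
  'o' => row 1
Rows:
  Row 0: "ik"
  Row 1: "cico"
  Row 2: "md"
First row length: 2

2


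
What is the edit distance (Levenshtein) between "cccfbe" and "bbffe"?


Computing edit distance: "cccfbe" -> "bbffe"
DP table:
           b    b    f    f    e
      0    1    2    3    4    5
  c   1    1    2    3    4    5
  c   2    2    2    3    4    5
  c   3    3    3    3    4    5
  f   4    4    4    3    3    4
  b   5    4    4    4    4    4
  e   6    5    5    5    5    4
Edit distance = dp[6][5] = 4

4


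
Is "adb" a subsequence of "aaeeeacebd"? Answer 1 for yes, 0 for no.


Check if "adb" is a subsequence of "aaeeeacebd"
Greedy scan:
  Position 0 ('a'): matches sub[0] = 'a'
  Position 1 ('a'): no match needed
  Position 2 ('e'): no match needed
  Position 3 ('e'): no match needed
  Position 4 ('e'): no match needed
  Position 5 ('a'): no match needed
  Position 6 ('c'): no match needed
  Position 7 ('e'): no match needed
  Position 8 ('b'): no match needed
  Position 9 ('d'): matches sub[1] = 'd'
Only matched 2/3 characters => not a subsequence

0


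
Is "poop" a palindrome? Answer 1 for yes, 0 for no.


Input: poop
Reversed: poop
  Compare pos 0 ('p') with pos 3 ('p'): match
  Compare pos 1 ('o') with pos 2 ('o'): match
Result: palindrome

1


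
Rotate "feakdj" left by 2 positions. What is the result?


Input: "feakdj", rotate left by 2
First 2 characters: "fe"
Remaining characters: "akdj"
Concatenate remaining + first: "akdj" + "fe" = "akdjfe"

akdjfe


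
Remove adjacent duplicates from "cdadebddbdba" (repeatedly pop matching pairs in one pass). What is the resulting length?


Input: cdadebddbdba
Stack-based adjacent duplicate removal:
  Read 'c': push. Stack: c
  Read 'd': push. Stack: cd
  Read 'a': push. Stack: cda
  Read 'd': push. Stack: cdad
  Read 'e': push. Stack: cdade
  Read 'b': push. Stack: cdadeb
  Read 'd': push. Stack: cdadebd
  Read 'd': matches stack top 'd' => pop. Stack: cdadeb
  Read 'b': matches stack top 'b' => pop. Stack: cdade
  Read 'd': push. Stack: cdaded
  Read 'b': push. Stack: cdadedb
  Read 'a': push. Stack: cdadedba
Final stack: "cdadedba" (length 8)

8


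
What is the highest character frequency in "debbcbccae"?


Input: debbcbccae
Character counts:
  'a': 1
  'b': 3
  'c': 3
  'd': 1
  'e': 2
Maximum frequency: 3

3


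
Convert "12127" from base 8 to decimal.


Input: "12127" in base 8
Positional expansion:
  Digit '1' (value 1) x 8^4 = 4096
  Digit '2' (value 2) x 8^3 = 1024
  Digit '1' (value 1) x 8^2 = 64
  Digit '2' (value 2) x 8^1 = 16
  Digit '7' (value 7) x 8^0 = 7
Sum = 5207

5207


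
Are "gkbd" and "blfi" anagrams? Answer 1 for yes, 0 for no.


Strings: "gkbd", "blfi"
Sorted first:  bdgk
Sorted second: bfil
Differ at position 1: 'd' vs 'f' => not anagrams

0


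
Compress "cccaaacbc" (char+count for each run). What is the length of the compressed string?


Input: cccaaacbc
Runs:
  'c' x 3 => "c3"
  'a' x 3 => "a3"
  'c' x 1 => "c1"
  'b' x 1 => "b1"
  'c' x 1 => "c1"
Compressed: "c3a3c1b1c1"
Compressed length: 10

10


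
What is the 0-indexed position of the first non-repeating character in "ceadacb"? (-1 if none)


Input: ceadacb
Character frequencies:
  'a': 2
  'b': 1
  'c': 2
  'd': 1
  'e': 1
Scanning left to right for freq == 1:
  Position 0 ('c'): freq=2, skip
  Position 1 ('e'): unique! => answer = 1

1


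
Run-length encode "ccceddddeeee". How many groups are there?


Input: ccceddddeeee
Scanning for consecutive runs:
  Group 1: 'c' x 3 (positions 0-2)
  Group 2: 'e' x 1 (positions 3-3)
  Group 3: 'd' x 4 (positions 4-7)
  Group 4: 'e' x 4 (positions 8-11)
Total groups: 4

4


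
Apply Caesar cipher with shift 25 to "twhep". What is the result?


Caesar cipher: shift "twhep" by 25
  't' (pos 19) + 25 = pos 18 = 's'
  'w' (pos 22) + 25 = pos 21 = 'v'
  'h' (pos 7) + 25 = pos 6 = 'g'
  'e' (pos 4) + 25 = pos 3 = 'd'
  'p' (pos 15) + 25 = pos 14 = 'o'
Result: svgdo

svgdo


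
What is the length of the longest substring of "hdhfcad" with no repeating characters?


Input: "hdhfcad"
Sliding window (track last position of each char):
  Position 0 ('h'): window [0,0] length 1 -- new best
  Position 1 ('d'): window [0,1] length 2 -- new best
  Position 2 ('h'): repeat (last at 0), move window start to 1
  Position 2 ('h'): window [1,2] length 2
  Position 3 ('f'): window [1,3] length 3 -- new best
  Position 4 ('c'): window [1,4] length 4 -- new best
  Position 5 ('a'): window [1,5] length 5 -- new best
  Position 6 ('d'): repeat (last at 1), move window start to 2
  Position 6 ('d'): window [2,6] length 5
Longest substring with no repeats: "dhfca" with length 5

5


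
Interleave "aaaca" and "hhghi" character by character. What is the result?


Interleaving "aaaca" and "hhghi":
  Position 0: 'a' from first, 'h' from second => "ah"
  Position 1: 'a' from first, 'h' from second => "ah"
  Position 2: 'a' from first, 'g' from second => "ag"
  Position 3: 'c' from first, 'h' from second => "ch"
  Position 4: 'a' from first, 'i' from second => "ai"
Result: ahahagchai

ahahagchai


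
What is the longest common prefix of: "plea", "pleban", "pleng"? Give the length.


Words: plea, pleban, pleng
  Position 0: all 'p' => match
  Position 1: all 'l' => match
  Position 2: all 'e' => match
  Position 3: ('a', 'b', 'n') => mismatch, stop
LCP = "ple" (length 3)

3


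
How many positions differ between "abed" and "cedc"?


Comparing "abed" and "cedc" position by position:
  Position 0: 'a' vs 'c' => DIFFER
  Position 1: 'b' vs 'e' => DIFFER
  Position 2: 'e' vs 'd' => DIFFER
  Position 3: 'd' vs 'c' => DIFFER
Positions that differ: 4

4
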